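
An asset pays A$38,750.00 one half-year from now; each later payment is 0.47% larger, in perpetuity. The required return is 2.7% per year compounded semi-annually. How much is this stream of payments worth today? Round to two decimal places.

Periodic rate r = 0.027/2 per half-year.
Growing perpetuity (Gordon): PV = PMT₁ / (r − g) = 38,750 / (r − 0.0047) = A$4,403,409.09.

A$4,403,409.09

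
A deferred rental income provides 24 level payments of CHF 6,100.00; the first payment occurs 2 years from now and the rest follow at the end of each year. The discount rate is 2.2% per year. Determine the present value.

Ordinary annuity of 24 payments, first payment at period 2.
Periodic rate r = 0.022 per year.
The ordinary-annuity PV formula values the stream one period before the first payment (period 1); discount that back 1 periods:
PV₀ = 6,100 × [1 − (1+r)^−24] / r × (1+r)^−1 = CHF 110,374.87

CHF 110,374.87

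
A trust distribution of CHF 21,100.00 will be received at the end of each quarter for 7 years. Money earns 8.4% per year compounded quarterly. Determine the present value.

CHF 443,271.44

This is an ordinary annuity: 28 payments of CHF 21,100.00 at the end of each quarter.
Periodic rate r = 0.084/4 per quarter; n is counted in quarters.
PV = PMT × [(1 − (1+r)^−n)/r] = 21,100 × [1 − (1+r)^−28] / r = CHF 443,271.44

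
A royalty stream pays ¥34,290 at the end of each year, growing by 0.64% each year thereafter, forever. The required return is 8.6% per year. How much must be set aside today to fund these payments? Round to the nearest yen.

¥430,779

Periodic rate r = 0.086 per year.
Growing perpetuity (Gordon): PV = PMT₁ / (r − g) = 34,290 / (r − 0.0064) = ¥430,779.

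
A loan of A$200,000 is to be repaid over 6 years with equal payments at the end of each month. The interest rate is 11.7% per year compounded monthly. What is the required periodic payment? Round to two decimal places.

Level ordinary annuity; solve PV = PMT × [(1 − (1+r)^−n)/r] for PMT.
Periodic rate r = 0.117/12 per month; n is counted in months.
With n = 72: PMT = 200,000 / ([(1 − (1+r)^−n)/r]) = A$3,878.91

A$3,878.91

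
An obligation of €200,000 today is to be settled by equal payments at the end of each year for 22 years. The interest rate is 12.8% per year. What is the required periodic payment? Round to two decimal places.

Level ordinary annuity; solve PV = PMT × [(1 − (1+r)^−n)/r] for PMT.
Periodic rate r = 0.128 per year.
With n = 22: PMT = 200,000 / ([(1 − (1+r)^−n)/r]) = €27,546.56

€27,546.56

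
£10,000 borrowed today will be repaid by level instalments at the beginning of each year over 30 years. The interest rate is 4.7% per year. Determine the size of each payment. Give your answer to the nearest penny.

£600.23

Level annuity due; solve PV = PMT × [(1 − (1+r)^−n)/r] × (1+r) for PMT.
Periodic rate r = 0.047 per year.
With n = 30: PMT = 10,000 / ([(1 − (1+r)^−n)/r] × (1+r)) = £600.23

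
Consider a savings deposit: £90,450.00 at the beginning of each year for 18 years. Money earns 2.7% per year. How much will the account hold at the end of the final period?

This is an annuity due: 18 deposits of £90,450.00 at the beginning of each year.
Periodic rate r = 0.027 per year.
FV = PMT × [((1+r)^n − 1)/r] × (1+r) = 90,450 × [(1+r)^18 − 1] / r × (1+r) = £2,117,098.17

£2,117,098.17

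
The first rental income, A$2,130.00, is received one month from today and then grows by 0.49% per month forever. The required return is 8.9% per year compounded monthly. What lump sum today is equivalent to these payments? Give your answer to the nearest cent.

Periodic rate r = 0.089/12 per month.
Growing perpetuity (Gordon): PV = PMT₁ / (r − g) = 2,130 / (r − 0.0049) = A$846,357.62.

A$846,357.62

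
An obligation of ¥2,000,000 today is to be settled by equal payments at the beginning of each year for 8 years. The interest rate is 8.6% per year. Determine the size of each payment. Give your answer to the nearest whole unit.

Level annuity due; solve PV = PMT × [(1 − (1+r)^−n)/r] × (1+r) for PMT.
Periodic rate r = 0.086 per year.
With n = 8: PMT = 2,000,000 / ([(1 − (1+r)^−n)/r] × (1+r)) = ¥327,803

¥327,803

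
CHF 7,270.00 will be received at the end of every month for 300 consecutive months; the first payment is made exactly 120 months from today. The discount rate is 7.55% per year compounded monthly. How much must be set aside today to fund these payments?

Ordinary annuity of 300 payments, first payment at period 120.
Periodic rate r = 0.0755/12 per month; n is counted in months.
The ordinary-annuity PV formula values the stream one period before the first payment (period 119); discount that back 119 periods:
PV₀ = 7,270 × [1 − (1+r)^−300] / r × (1+r)^−119 = CHF 464,349.48

CHF 464,349.48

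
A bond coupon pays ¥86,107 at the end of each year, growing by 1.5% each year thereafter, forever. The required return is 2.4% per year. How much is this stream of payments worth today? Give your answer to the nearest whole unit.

¥9,567,444

Periodic rate r = 0.024 per year.
Growing perpetuity (Gordon): PV = PMT₁ / (r − g) = 86,107 / (r − 0.015) = ¥9,567,444.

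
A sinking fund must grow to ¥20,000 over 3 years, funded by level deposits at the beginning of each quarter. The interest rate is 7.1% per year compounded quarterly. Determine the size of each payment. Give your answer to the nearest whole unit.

Level annuity due; solve FV = PMT × [((1+r)^n − 1)/r] × (1+r) for PMT.
Periodic rate r = 0.071/4 per quarter; n is counted in quarters.
With n = 12: PMT = 20,000 / ([((1+r)^n − 1)/r] × (1+r)) = ¥1,484

¥1,484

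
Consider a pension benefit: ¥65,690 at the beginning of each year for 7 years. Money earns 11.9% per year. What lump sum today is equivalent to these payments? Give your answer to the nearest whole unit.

¥336,535

This is an annuity due: 7 payments of ¥65,690 at the beginning of each year.
Periodic rate r = 0.119 per year.
PV = PMT × [(1 − (1+r)^−n)/r] × (1+r) = 65,690 × [1 − (1+r)^−7] / r × (1+r) = ¥336,535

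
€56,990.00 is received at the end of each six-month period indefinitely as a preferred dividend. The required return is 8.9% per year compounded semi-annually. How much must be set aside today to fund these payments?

Periodic rate r = 0.089/2 per half-year.
Level perpetuity: PV = PMT / r = 56,990 / (0.089/2) = €1,280,674.16.

€1,280,674.16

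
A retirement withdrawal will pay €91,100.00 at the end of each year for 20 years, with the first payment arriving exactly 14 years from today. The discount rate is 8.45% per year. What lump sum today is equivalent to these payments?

€301,412.60

Ordinary annuity of 20 payments, first payment at period 14.
Periodic rate r = 0.0845 per year.
The ordinary-annuity PV formula values the stream one period before the first payment (period 13); discount that back 13 periods:
PV₀ = 91,100 × [1 − (1+r)^−20] / r × (1+r)^−13 = €301,412.60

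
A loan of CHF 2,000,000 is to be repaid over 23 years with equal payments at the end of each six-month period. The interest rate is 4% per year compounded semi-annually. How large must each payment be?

Level ordinary annuity; solve PV = PMT × [(1 − (1+r)^−n)/r] for PMT.
Periodic rate r = 0.04/2 per half-year; n is counted in half-years.
With n = 46: PMT = 2,000,000 / ([(1 − (1+r)^−n)/r]) = CHF 66,906.83

CHF 66,906.83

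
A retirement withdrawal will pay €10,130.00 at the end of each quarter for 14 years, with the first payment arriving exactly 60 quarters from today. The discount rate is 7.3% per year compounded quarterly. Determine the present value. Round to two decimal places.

Ordinary annuity of 56 payments, first payment at period 60.
Periodic rate r = 0.073/4 per quarter; n is counted in quarters.
The ordinary-annuity PV formula values the stream one period before the first payment (period 59); discount that back 59 periods:
PV₀ = 10,130 × [1 − (1+r)^−56] / r × (1+r)^−59 = €121,600.43

€121,600.43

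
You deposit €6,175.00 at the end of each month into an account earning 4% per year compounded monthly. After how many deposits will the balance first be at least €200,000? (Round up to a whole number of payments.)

Periodic rate r = 0.04/12 per month; n is counted in months.
Ordinary annuity FV: 200,000 = 6,175 × [((1+r)^n − 1)/r].
(1+r)^n = 1 + 200,000 × r / 6,175, so n = ln(1 + 200,000·r/6,175) / ln(1+r) = 30.81.
Round up to a whole number of payments: n = 31.

31 payments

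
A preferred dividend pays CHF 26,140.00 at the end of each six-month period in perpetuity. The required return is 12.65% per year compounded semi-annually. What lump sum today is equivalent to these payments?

CHF 413,280.63

Periodic rate r = 0.1265/2 per half-year.
Level perpetuity: PV = PMT / r = 26,140 / (0.1265/2) = CHF 413,280.63.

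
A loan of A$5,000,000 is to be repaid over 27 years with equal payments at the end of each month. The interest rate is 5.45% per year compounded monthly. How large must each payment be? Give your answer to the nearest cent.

A$29,504.64

Level ordinary annuity; solve PV = PMT × [(1 − (1+r)^−n)/r] for PMT.
Periodic rate r = 0.0545/12 per month; n is counted in months.
With n = 324: PMT = 5,000,000 / ([(1 − (1+r)^−n)/r]) = A$29,504.64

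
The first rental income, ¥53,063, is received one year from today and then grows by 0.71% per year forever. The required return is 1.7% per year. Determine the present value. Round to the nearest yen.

¥5,359,899

Periodic rate r = 0.017 per year.
Growing perpetuity (Gordon): PV = PMT₁ / (r − g) = 53,063 / (r − 0.0071) = ¥5,359,899.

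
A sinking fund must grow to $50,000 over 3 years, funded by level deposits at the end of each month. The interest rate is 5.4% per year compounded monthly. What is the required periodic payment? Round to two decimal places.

$1,282.54

Level ordinary annuity; solve FV = PMT × [((1+r)^n − 1)/r] for PMT.
Periodic rate r = 0.054/12 per month; n is counted in months.
With n = 36: PMT = 50,000 / ([((1+r)^n − 1)/r]) = $1,282.54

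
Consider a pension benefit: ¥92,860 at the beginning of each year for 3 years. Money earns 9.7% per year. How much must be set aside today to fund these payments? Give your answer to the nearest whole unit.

¥254,673

This is an annuity due: 3 payments of ¥92,860 at the beginning of each year.
Periodic rate r = 0.097 per year.
PV = PMT × [(1 − (1+r)^−n)/r] × (1+r) = 92,860 × [1 − (1+r)^−3] / r × (1+r) = ¥254,673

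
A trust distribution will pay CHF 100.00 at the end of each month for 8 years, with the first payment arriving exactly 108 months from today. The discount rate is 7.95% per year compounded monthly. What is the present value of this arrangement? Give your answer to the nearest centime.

Ordinary annuity of 96 payments, first payment at period 108.
Periodic rate r = 0.0795/12 per month; n is counted in months.
The ordinary-annuity PV formula values the stream one period before the first payment (period 107); discount that back 107 periods:
PV₀ = 100 × [1 − (1+r)^−96] / r × (1+r)^−107 = CHF 3,496.14

CHF 3,496.14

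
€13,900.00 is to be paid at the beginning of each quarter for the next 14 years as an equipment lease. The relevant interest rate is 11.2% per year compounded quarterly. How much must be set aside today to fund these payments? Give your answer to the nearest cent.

€401,627.09

This is an annuity due: 56 payments of €13,900.00 at the beginning of each quarter.
Periodic rate r = 0.112/4 per quarter; n is counted in quarters.
PV = PMT × [(1 − (1+r)^−n)/r] × (1+r) = 13,900 × [1 − (1+r)^−56] / r × (1+r) = €401,627.09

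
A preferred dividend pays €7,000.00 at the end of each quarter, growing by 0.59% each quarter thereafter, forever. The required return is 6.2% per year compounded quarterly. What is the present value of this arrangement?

€729,166.67

Periodic rate r = 0.062/4 per quarter.
Growing perpetuity (Gordon): PV = PMT₁ / (r − g) = 7,000 / (r − 0.0059) = €729,166.67.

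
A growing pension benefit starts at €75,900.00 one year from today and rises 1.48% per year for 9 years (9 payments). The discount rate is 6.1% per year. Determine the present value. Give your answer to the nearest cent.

€542,368.74

Periodic rate r = 0.061 per year.
Growing ordinary annuity: PV = PMT₁ × [1 − ((1+g)/(1+r))^n] / (r − g) = 75,900 × [1 − ((1+0.0148)/(1+r))^9] / (r − 0.0148) = €542,368.74.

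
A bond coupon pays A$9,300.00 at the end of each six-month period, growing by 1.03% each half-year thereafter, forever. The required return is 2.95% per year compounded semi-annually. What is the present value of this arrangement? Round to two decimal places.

Periodic rate r = 0.0295/2 per half-year.
Growing perpetuity (Gordon): PV = PMT₁ / (r − g) = 9,300 / (r − 0.0103) = A$2,089,887.64.

A$2,089,887.64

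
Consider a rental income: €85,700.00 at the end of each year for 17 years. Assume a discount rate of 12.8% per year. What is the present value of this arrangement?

This is an ordinary annuity: 17 payments of €85,700.00 at the end of each year.
Periodic rate r = 0.128 per year.
PV = PMT × [(1 − (1+r)^−n)/r] = 85,700 × [1 − (1+r)^−17] / r = €583,130.77

€583,130.77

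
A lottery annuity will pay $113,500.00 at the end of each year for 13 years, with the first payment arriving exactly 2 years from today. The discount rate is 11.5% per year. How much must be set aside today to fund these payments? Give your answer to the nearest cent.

Ordinary annuity of 13 payments, first payment at period 2.
Periodic rate r = 0.115 per year.
The ordinary-annuity PV formula values the stream one period before the first payment (period 1); discount that back 1 periods:
PV₀ = 113,500 × [1 − (1+r)^−13] / r × (1+r)^−1 = $670,157.15

$670,157.15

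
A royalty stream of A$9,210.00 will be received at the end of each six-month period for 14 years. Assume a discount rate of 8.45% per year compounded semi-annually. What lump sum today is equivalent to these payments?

A$149,562.41

This is an ordinary annuity: 28 payments of A$9,210.00 at the end of each six-month period.
Periodic rate r = 0.0845/2 per half-year; n is counted in half-years.
PV = PMT × [(1 − (1+r)^−n)/r] = 9,210 × [1 − (1+r)^−28] / r = A$149,562.41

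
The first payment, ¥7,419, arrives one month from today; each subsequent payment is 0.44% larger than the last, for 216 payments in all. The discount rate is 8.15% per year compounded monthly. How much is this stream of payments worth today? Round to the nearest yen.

Periodic rate r = 0.0815/12 per month; n is counted in months.
Growing ordinary annuity: PV = PMT₁ × [1 − ((1+g)/(1+r))^n] / (r − g) = 7,419 × [1 − ((1+0.0044)/(1+r))^216] / (r − 0.0044) = ¥1,246,198.

¥1,246,198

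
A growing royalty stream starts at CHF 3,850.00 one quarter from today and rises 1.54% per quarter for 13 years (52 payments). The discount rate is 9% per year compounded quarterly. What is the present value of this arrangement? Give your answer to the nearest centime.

Periodic rate r = 0.09/4 per quarter; n is counted in quarters.
Growing ordinary annuity: PV = PMT₁ × [1 − ((1+g)/(1+r))^n] / (r − g) = 3,850 × [1 − ((1+0.0154)/(1+r))^52] / (r − 0.0154) = CHF 164,818.51.

CHF 164,818.51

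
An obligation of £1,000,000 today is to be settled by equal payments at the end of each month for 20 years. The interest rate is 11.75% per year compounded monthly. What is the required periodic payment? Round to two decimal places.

Level ordinary annuity; solve PV = PMT × [(1 − (1+r)^−n)/r] for PMT.
Periodic rate r = 0.1175/12 per month; n is counted in months.
With n = 240: PMT = 1,000,000 / ([(1 − (1+r)^−n)/r]) = £10,837.07

£10,837.07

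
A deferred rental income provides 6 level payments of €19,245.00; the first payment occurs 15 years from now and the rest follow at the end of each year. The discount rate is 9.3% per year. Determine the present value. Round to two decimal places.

Ordinary annuity of 6 payments, first payment at period 15.
Periodic rate r = 0.093 per year.
The ordinary-annuity PV formula values the stream one period before the first payment (period 14); discount that back 14 periods:
PV₀ = 19,245 × [1 − (1+r)^−6] / r × (1+r)^−14 = €24,638.41

€24,638.41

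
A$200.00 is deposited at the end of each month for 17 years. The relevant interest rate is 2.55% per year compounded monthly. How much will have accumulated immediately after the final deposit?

This is an ordinary annuity: 204 deposits of A$200.00 at the end of each month.
Periodic rate r = 0.0255/12 per month; n is counted in months.
FV = PMT × [((1+r)^n − 1)/r] = 200 × [(1+r)^204 − 1] / r = A$51,005.93

A$51,005.93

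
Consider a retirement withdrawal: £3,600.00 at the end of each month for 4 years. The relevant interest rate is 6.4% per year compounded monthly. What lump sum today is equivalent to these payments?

This is an ordinary annuity: 48 payments of £3,600.00 at the end of each month.
Periodic rate r = 0.064/12 per month; n is counted in months.
PV = PMT × [(1 − (1+r)^−n)/r] = 3,600 × [1 − (1+r)^−48] / r = £152,098.59

£152,098.59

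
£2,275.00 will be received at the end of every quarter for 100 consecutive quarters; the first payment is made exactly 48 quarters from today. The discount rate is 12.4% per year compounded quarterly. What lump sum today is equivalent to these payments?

Ordinary annuity of 100 payments, first payment at period 48.
Periodic rate r = 0.124/4 per quarter; n is counted in quarters.
The ordinary-annuity PV formula values the stream one period before the first payment (period 47); discount that back 47 periods:
PV₀ = 2,275 × [1 − (1+r)^−100] / r × (1+r)^−47 = £16,651.55

£16,651.55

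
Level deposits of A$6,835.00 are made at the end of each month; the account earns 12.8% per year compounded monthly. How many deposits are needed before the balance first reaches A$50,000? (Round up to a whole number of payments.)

8 payments

Periodic rate r = 0.128/12 per month; n is counted in months.
Ordinary annuity FV: 50,000 = 6,835 × [((1+r)^n − 1)/r].
(1+r)^n = 1 + 50,000 × r / 6,835, so n = ln(1 + 50,000·r/6,835) / ln(1+r) = 7.08.
Round up to a whole number of payments: n = 8.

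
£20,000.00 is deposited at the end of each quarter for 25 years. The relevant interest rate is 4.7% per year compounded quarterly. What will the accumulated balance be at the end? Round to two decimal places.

£3,771,981.27

This is an ordinary annuity: 100 deposits of £20,000.00 at the end of each quarter.
Periodic rate r = 0.047/4 per quarter; n is counted in quarters.
FV = PMT × [((1+r)^n − 1)/r] = 20,000 × [(1+r)^100 − 1] / r = £3,771,981.27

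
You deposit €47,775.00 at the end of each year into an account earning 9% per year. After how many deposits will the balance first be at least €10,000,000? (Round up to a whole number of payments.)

35 payments

Periodic rate r = 0.09 per year.
Ordinary annuity FV: 10,000,000 = 47,775 × [((1+r)^n − 1)/r].
(1+r)^n = 1 + 10,000,000 × r / 47,775, so n = ln(1 + 10,000,000·r/47,775) / ln(1+r) = 34.67.
Round up to a whole number of payments: n = 35.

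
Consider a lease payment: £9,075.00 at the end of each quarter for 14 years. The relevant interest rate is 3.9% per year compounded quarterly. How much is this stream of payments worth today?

£390,182.04

This is an ordinary annuity: 56 payments of £9,075.00 at the end of each quarter.
Periodic rate r = 0.039/4 per quarter; n is counted in quarters.
PV = PMT × [(1 − (1+r)^−n)/r] = 9,075 × [1 − (1+r)^−56] / r = £390,182.04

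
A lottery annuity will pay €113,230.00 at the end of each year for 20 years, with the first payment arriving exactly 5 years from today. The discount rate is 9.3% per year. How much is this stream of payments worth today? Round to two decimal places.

€709,019.01

Ordinary annuity of 20 payments, first payment at period 5.
Periodic rate r = 0.093 per year.
The ordinary-annuity PV formula values the stream one period before the first payment (period 4); discount that back 4 periods:
PV₀ = 113,230 × [1 − (1+r)^−20] / r × (1+r)^−4 = €709,019.01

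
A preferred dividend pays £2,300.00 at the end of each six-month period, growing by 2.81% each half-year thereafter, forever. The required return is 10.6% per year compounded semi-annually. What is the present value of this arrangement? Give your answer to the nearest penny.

Periodic rate r = 0.106/2 per half-year.
Growing perpetuity (Gordon): PV = PMT₁ / (r − g) = 2,300 / (r − 0.0281) = £92,369.48.

£92,369.48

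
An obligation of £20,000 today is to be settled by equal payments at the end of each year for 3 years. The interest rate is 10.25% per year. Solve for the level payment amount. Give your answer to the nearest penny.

Level ordinary annuity; solve PV = PMT × [(1 − (1+r)^−n)/r] for PMT.
Periodic rate r = 0.1025 per year.
With n = 3: PMT = 20,000 / ([(1 − (1+r)^−n)/r]) = £8,077.72

£8,077.72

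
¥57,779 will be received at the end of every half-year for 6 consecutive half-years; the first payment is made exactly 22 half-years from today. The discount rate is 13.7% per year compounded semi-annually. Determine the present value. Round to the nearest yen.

Ordinary annuity of 6 payments, first payment at period 22.
Periodic rate r = 0.137/2 per half-year; n is counted in half-years.
The ordinary-annuity PV formula values the stream one period before the first payment (period 21); discount that back 21 periods:
PV₀ = 57,779 × [1 − (1+r)^−6] / r × (1+r)^−21 = ¥68,821

¥68,821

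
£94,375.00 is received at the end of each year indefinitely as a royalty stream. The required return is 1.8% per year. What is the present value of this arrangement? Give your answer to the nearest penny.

Periodic rate r = 0.018 per year.
Level perpetuity: PV = PMT / r = 94,375 / (0.018) = £5,243,055.56.

£5,243,055.56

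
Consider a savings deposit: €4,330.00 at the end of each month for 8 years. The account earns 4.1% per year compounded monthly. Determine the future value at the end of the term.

€490,975.25

This is an ordinary annuity: 96 deposits of €4,330.00 at the end of each month.
Periodic rate r = 0.041/12 per month; n is counted in months.
FV = PMT × [((1+r)^n − 1)/r] = 4,330 × [(1+r)^96 − 1] / r = €490,975.25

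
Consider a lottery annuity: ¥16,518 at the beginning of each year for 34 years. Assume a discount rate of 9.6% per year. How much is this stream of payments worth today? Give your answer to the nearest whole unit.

This is an annuity due: 34 payments of ¥16,518 at the beginning of each year.
Periodic rate r = 0.096 per year.
PV = PMT × [(1 − (1+r)^−n)/r] × (1+r) = 16,518 × [1 − (1+r)^−34] / r × (1+r) = ¥180,226

¥180,226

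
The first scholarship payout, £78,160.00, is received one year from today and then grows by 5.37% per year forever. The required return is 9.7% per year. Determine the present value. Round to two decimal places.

Periodic rate r = 0.097 per year.
Growing perpetuity (Gordon): PV = PMT₁ / (r − g) = 78,160 / (r − 0.0537) = £1,805,080.83.

£1,805,080.83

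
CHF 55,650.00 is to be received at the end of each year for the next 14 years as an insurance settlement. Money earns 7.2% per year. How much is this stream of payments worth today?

CHF 480,901.32

This is an ordinary annuity: 14 payments of CHF 55,650.00 at the end of each year.
Periodic rate r = 0.072 per year.
PV = PMT × [(1 − (1+r)^−n)/r] = 55,650 × [1 − (1+r)^−14] / r = CHF 480,901.32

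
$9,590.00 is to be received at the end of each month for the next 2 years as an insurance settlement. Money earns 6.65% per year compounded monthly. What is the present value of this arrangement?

This is an ordinary annuity: 24 payments of $9,590.00 at the end of each month.
Periodic rate r = 0.0665/12 per month; n is counted in months.
PV = PMT × [(1 − (1+r)^−n)/r] = 9,590 × [1 − (1+r)^−24] / r = $214,954.57

$214,954.57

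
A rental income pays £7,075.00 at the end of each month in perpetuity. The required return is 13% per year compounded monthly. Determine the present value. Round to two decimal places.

£653,076.92

Periodic rate r = 0.13/12 per month.
Level perpetuity: PV = PMT / r = 7,075 / (0.13/12) = £653,076.92.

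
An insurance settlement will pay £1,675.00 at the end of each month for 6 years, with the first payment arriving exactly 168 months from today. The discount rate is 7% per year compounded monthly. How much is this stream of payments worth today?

£37,193.73

Ordinary annuity of 72 payments, first payment at period 168.
Periodic rate r = 0.07/12 per month; n is counted in months.
The ordinary-annuity PV formula values the stream one period before the first payment (period 167); discount that back 167 periods:
PV₀ = 1,675 × [1 − (1+r)^−72] / r × (1+r)^−167 = £37,193.73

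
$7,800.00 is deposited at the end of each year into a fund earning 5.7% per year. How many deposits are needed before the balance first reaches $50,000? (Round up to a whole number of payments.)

6 payments

Periodic rate r = 0.057 per year.
Ordinary annuity FV: 50,000 = 7,800 × [((1+r)^n − 1)/r].
(1+r)^n = 1 + 50,000 × r / 7,800, so n = ln(1 + 50,000·r/7,800) / ln(1+r) = 5.62.
Round up to a whole number of payments: n = 6.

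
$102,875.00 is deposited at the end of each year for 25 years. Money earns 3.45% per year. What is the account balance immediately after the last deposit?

$3,980,422.28

This is an ordinary annuity: 25 deposits of $102,875.00 at the end of each year.
Periodic rate r = 0.0345 per year.
FV = PMT × [((1+r)^n − 1)/r] = 102,875 × [(1+r)^25 − 1] / r = $3,980,422.28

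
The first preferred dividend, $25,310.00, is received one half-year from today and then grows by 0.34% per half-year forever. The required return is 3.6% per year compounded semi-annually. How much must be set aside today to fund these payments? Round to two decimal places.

Periodic rate r = 0.036/2 per half-year.
Growing perpetuity (Gordon): PV = PMT₁ / (r − g) = 25,310 / (r − 0.0034) = $1,733,561.64.

$1,733,561.64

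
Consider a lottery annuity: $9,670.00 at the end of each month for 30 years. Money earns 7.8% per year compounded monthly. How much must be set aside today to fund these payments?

$1,343,297.16

This is an ordinary annuity: 360 payments of $9,670.00 at the end of each month.
Periodic rate r = 0.078/12 per month; n is counted in months.
PV = PMT × [(1 − (1+r)^−n)/r] = 9,670 × [1 − (1+r)^−360] / r = $1,343,297.16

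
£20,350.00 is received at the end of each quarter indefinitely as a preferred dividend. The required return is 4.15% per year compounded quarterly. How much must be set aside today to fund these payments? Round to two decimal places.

£1,961,445.78

Periodic rate r = 0.0415/4 per quarter.
Level perpetuity: PV = PMT / r = 20,350 / (0.0415/4) = £1,961,445.78.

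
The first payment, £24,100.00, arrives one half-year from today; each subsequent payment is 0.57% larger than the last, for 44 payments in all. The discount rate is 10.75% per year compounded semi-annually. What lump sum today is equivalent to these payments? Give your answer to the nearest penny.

Periodic rate r = 0.1075/2 per half-year; n is counted in half-years.
Growing ordinary annuity: PV = PMT₁ × [1 − ((1+g)/(1+r))^n] / (r − g) = 24,100 × [1 − ((1+0.0057)/(1+r))^44] / (r − 0.0057) = £437,220.79.

£437,220.79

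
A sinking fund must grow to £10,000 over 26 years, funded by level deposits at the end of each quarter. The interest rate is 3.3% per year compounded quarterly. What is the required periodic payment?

Level ordinary annuity; solve FV = PMT × [((1+r)^n − 1)/r] for PMT.
Periodic rate r = 0.033/4 per quarter; n is counted in quarters.
With n = 104: PMT = 10,000 / ([((1+r)^n − 1)/r]) = £61.10

£61.10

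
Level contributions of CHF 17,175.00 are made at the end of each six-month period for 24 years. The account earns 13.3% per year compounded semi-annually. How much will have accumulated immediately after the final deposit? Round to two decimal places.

This is an ordinary annuity: 48 deposits of CHF 17,175.00 at the end of each six-month period.
Periodic rate r = 0.133/2 per half-year; n is counted in half-years.
FV = PMT × [((1+r)^n − 1)/r] = 17,175 × [(1+r)^48 − 1] / r = CHF 5,419,742.16

CHF 5,419,742.16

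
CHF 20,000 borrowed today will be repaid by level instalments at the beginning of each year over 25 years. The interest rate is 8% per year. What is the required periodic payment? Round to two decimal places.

CHF 1,734.79

Level annuity due; solve PV = PMT × [(1 − (1+r)^−n)/r] × (1+r) for PMT.
Periodic rate r = 0.08 per year.
With n = 25: PMT = 20,000 / ([(1 − (1+r)^−n)/r] × (1+r)) = CHF 1,734.79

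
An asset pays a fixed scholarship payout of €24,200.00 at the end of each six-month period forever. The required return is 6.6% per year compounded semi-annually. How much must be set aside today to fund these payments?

Periodic rate r = 0.066/2 per half-year.
Level perpetuity: PV = PMT / r = 24,200 / (0.066/2) = €733,333.33.

€733,333.33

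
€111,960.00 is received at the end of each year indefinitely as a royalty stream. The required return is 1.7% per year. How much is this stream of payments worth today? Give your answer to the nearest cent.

Periodic rate r = 0.017 per year.
Level perpetuity: PV = PMT / r = 111,960 / (0.017) = €6,585,882.35.

€6,585,882.35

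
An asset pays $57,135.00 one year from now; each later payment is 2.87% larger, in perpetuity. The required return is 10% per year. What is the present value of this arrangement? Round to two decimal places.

Periodic rate r = 0.1 per year.
Growing perpetuity (Gordon): PV = PMT₁ / (r − g) = 57,135 / (r − 0.0287) = $801,332.40.

$801,332.40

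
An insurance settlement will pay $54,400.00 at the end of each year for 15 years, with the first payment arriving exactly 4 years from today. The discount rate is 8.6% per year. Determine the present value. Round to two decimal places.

$350,595.35

Ordinary annuity of 15 payments, first payment at period 4.
Periodic rate r = 0.086 per year.
The ordinary-annuity PV formula values the stream one period before the first payment (period 3); discount that back 3 periods:
PV₀ = 54,400 × [1 − (1+r)^−15] / r × (1+r)^−3 = $350,595.35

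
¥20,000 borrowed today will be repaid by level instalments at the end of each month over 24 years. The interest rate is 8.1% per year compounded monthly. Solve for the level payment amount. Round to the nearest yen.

Level ordinary annuity; solve PV = PMT × [(1 − (1+r)^−n)/r] for PMT.
Periodic rate r = 0.081/12 per month; n is counted in months.
With n = 288: PMT = 20,000 / ([(1 − (1+r)^−n)/r]) = ¥158

¥158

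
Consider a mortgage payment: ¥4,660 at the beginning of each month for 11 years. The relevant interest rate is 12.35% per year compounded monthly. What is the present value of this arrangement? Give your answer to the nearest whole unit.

¥339,048

This is an annuity due: 132 payments of ¥4,660 at the beginning of each month.
Periodic rate r = 0.1235/12 per month; n is counted in months.
PV = PMT × [(1 − (1+r)^−n)/r] × (1+r) = 4,660 × [1 − (1+r)^−132] / r × (1+r) = ¥339,048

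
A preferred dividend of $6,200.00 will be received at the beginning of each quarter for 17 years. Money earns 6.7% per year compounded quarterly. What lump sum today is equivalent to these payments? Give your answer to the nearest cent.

$254,723.16

This is an annuity due: 68 payments of $6,200.00 at the beginning of each quarter.
Periodic rate r = 0.067/4 per quarter; n is counted in quarters.
PV = PMT × [(1 − (1+r)^−n)/r] × (1+r) = 6,200 × [1 − (1+r)^−68] / r × (1+r) = $254,723.16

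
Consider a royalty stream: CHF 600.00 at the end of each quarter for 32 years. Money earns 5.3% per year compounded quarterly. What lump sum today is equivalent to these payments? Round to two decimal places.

CHF 36,884.38

This is an ordinary annuity: 128 payments of CHF 600.00 at the end of each quarter.
Periodic rate r = 0.053/4 per quarter; n is counted in quarters.
PV = PMT × [(1 − (1+r)^−n)/r] = 600 × [1 − (1+r)^−128] / r = CHF 36,884.38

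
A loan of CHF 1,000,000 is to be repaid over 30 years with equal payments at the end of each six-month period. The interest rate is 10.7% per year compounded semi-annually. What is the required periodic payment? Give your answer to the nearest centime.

CHF 55,953.32

Level ordinary annuity; solve PV = PMT × [(1 − (1+r)^−n)/r] for PMT.
Periodic rate r = 0.107/2 per half-year; n is counted in half-years.
With n = 60: PMT = 1,000,000 / ([(1 − (1+r)^−n)/r]) = CHF 55,953.32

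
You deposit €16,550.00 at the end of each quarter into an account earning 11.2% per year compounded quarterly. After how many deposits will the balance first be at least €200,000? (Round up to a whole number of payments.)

Periodic rate r = 0.112/4 per quarter; n is counted in quarters.
Ordinary annuity FV: 200,000 = 16,550 × [((1+r)^n − 1)/r].
(1+r)^n = 1 + 200,000 × r / 16,550, so n = ln(1 + 200,000·r/16,550) / ln(1+r) = 10.55.
Round up to a whole number of payments: n = 11.

11 payments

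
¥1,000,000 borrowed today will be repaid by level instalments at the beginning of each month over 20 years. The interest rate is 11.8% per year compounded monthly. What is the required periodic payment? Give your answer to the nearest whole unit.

¥10,766

Level annuity due; solve PV = PMT × [(1 − (1+r)^−n)/r] × (1+r) for PMT.
Periodic rate r = 0.118/12 per month; n is counted in months.
With n = 240: PMT = 1,000,000 / ([(1 − (1+r)^−n)/r] × (1+r)) = ¥10,766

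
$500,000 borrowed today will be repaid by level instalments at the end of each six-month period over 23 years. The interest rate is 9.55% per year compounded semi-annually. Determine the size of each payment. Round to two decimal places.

Level ordinary annuity; solve PV = PMT × [(1 − (1+r)^−n)/r] for PMT.
Periodic rate r = 0.0955/2 per half-year; n is counted in half-years.
With n = 46: PMT = 500,000 / ([(1 − (1+r)^−n)/r]) = $27,038.19

$27,038.19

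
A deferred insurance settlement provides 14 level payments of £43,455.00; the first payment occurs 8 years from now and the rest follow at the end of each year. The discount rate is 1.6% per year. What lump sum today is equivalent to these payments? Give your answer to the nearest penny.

Ordinary annuity of 14 payments, first payment at period 8.
Periodic rate r = 0.016 per year.
The ordinary-annuity PV formula values the stream one period before the first payment (period 7); discount that back 7 periods:
PV₀ = 43,455 × [1 − (1+r)^−14] / r × (1+r)^−7 = £484,281.35

£484,281.35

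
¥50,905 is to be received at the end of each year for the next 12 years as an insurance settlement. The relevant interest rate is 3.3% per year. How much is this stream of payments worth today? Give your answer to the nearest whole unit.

This is an ordinary annuity: 12 payments of ¥50,905 at the end of each year.
Periodic rate r = 0.033 per year.
PV = PMT × [(1 − (1+r)^−n)/r] = 50,905 × [1 − (1+r)^−12] / r = ¥497,753

¥497,753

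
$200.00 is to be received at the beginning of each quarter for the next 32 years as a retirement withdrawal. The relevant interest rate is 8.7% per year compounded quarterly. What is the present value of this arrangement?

This is an annuity due: 128 payments of $200.00 at the beginning of each quarter.
Periodic rate r = 0.087/4 per quarter; n is counted in quarters.
PV = PMT × [(1 − (1+r)^−n)/r] × (1+r) = 200 × [1 − (1+r)^−128] / r × (1+r) = $8,797.27

$8,797.27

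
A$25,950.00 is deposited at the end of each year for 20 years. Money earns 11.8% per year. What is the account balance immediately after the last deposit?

A$1,826,960.24

This is an ordinary annuity: 20 deposits of A$25,950.00 at the end of each year.
Periodic rate r = 0.118 per year.
FV = PMT × [((1+r)^n − 1)/r] = 25,950 × [(1+r)^20 − 1] / r = A$1,826,960.24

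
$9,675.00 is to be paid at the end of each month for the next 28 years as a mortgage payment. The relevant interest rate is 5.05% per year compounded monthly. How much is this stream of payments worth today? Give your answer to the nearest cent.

This is an ordinary annuity: 336 payments of $9,675.00 at the end of each month.
Periodic rate r = 0.0505/12 per month; n is counted in months.
PV = PMT × [(1 − (1+r)^−n)/r] = 9,675 × [1 − (1+r)^−336] / r = $1,738,301.60

$1,738,301.60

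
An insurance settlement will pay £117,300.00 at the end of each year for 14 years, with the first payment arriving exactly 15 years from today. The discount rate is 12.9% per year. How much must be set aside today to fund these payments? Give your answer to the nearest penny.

£135,910.31

Ordinary annuity of 14 payments, first payment at period 15.
Periodic rate r = 0.129 per year.
The ordinary-annuity PV formula values the stream one period before the first payment (period 14); discount that back 14 periods:
PV₀ = 117,300 × [1 − (1+r)^−14] / r × (1+r)^−14 = £135,910.31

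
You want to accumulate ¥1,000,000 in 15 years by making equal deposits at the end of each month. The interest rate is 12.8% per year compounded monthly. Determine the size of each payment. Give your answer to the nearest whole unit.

Level ordinary annuity; solve FV = PMT × [((1+r)^n − 1)/r] for PMT.
Periodic rate r = 0.128/12 per month; n is counted in months.
With n = 180: PMT = 1,000,000 / ([((1+r)^n − 1)/r]) = ¥1,854

¥1,854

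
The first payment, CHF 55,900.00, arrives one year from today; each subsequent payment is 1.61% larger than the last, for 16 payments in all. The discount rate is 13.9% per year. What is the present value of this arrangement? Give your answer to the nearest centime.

Periodic rate r = 0.139 per year.
Growing ordinary annuity: PV = PMT₁ × [1 − ((1+g)/(1+r))^n] / (r − g) = 55,900 × [1 − ((1+0.0161)/(1+r))^16] / (r − 0.0161) = CHF 381,649.34.

CHF 381,649.34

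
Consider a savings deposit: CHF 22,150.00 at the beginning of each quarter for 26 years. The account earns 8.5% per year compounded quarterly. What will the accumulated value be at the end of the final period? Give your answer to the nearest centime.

CHF 8,417,107.28

This is an annuity due: 104 deposits of CHF 22,150.00 at the beginning of each quarter.
Periodic rate r = 0.085/4 per quarter; n is counted in quarters.
FV = PMT × [((1+r)^n − 1)/r] × (1+r) = 22,150 × [(1+r)^104 − 1] / r × (1+r) = CHF 8,417,107.28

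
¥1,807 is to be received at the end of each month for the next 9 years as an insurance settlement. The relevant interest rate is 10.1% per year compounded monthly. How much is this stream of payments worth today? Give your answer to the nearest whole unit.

¥127,858

This is an ordinary annuity: 108 payments of ¥1,807 at the end of each month.
Periodic rate r = 0.101/12 per month; n is counted in months.
PV = PMT × [(1 − (1+r)^−n)/r] = 1,807 × [1 − (1+r)^−108] / r = ¥127,858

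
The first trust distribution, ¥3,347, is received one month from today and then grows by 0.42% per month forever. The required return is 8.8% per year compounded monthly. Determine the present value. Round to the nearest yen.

¥1,068,191

Periodic rate r = 0.088/12 per month.
Growing perpetuity (Gordon): PV = PMT₁ / (r − g) = 3,347 / (r − 0.0042) = ¥1,068,191.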